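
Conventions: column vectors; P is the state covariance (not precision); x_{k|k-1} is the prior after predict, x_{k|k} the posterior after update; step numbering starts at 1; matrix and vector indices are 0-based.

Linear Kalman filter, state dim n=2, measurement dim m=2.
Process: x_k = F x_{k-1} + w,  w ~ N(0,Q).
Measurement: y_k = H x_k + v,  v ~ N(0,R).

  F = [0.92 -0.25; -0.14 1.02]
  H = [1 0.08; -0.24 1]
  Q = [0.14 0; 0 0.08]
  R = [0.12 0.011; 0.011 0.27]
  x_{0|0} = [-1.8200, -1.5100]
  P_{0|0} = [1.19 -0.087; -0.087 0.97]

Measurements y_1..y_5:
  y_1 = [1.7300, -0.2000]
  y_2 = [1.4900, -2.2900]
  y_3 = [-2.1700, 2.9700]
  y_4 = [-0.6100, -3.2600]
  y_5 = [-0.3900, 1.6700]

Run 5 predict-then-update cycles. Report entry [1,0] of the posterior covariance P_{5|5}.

P_post[1,0] = -0.0040

step 1: x^-=[-1.2969, -1.2854]  P^-=[1.2479 -0.4853; -0.4853 1.1374]  S=[1.2975 -0.6735; -0.6735 1.7122]  K=[0.8719 -0.1154; 0.0958 0.7700]  nu=[3.1297, 0.7741]  x^+=[1.3427, -0.3896]  P^+=[0.1031 0.0032; 0.0032 0.2097]
step 2: x^-=[1.3327, -0.5854]  P^-=[0.2389 -0.0637; -0.0637 0.2993]  S=[0.3506 -0.0848; -0.0848 0.6136]  K=[0.6406 -0.1086; 0.0111 0.5142]  nu=[0.2041, -1.3847]  x^+=[1.6139, -1.2952]  P^+=[0.0760 -0.0040; -0.0040 0.1380]
step 3: x^-=[1.8086, -1.5470]  P^-=[0.2148 -0.0489; -0.0489 0.2262]  S=[0.3284 -0.0704; -0.0704 0.5321]  K=[0.6192 -0.1069; 0.0021 0.4475]  nu=[-3.8548, 4.9511]  x^+=[-1.1074, 0.6603]  P^+=[0.0735 -0.0044; -0.0044 0.1198]
step 4: x^-=[-1.1839, 0.8286]  P^-=[0.2117 -0.0443; -0.0443 0.2073]  S=[0.3259 -0.0667; -0.0667 0.5108]  K=[0.6170 -0.1057; 0.0023 0.4270]  nu=[0.5077, -4.3727]  x^+=[-0.4087, -1.0375]  P^+=[0.0732 -0.0042; -0.0042 0.1143]
step 5: x^-=[-0.1166, -1.0010]  P^-=[0.2110 -0.0426; -0.0426 0.2016]  S=[0.3255 -0.0653; -0.0653 0.5042]  K=[0.6168 -0.1051; 0.0029 0.4205]  nu=[-0.1933, 2.6430]  x^+=[-0.5136, 0.1097]  P^+=[0.0732 -0.0040; -0.0040 0.1126]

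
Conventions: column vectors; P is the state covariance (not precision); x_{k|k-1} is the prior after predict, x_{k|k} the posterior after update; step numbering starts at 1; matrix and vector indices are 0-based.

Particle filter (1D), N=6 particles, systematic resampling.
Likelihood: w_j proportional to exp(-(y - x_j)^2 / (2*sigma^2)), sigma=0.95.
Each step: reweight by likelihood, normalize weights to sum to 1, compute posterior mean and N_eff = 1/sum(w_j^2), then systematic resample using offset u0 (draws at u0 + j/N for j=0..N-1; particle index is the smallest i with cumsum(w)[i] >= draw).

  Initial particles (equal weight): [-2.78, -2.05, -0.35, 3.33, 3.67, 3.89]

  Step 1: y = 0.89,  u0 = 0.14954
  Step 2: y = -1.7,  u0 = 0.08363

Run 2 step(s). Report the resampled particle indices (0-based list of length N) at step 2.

step 1: w=[0.0012, 0.0169, 0.8652, 0.0749, 0.0280, 0.0139]  mean=0.0656  Neff=1.3238  idx=[2, 2, 2, 2, 2, 4]
step 2: w=[0.2000, 0.2000, 0.2000, 0.2000, 0.2000, 0.0000]  mean=-0.3500  Neff=5.0000  idx=[0, 1, 2, 2, 3, 4]

resampled_idx = [0, 1, 2, 2, 3, 4]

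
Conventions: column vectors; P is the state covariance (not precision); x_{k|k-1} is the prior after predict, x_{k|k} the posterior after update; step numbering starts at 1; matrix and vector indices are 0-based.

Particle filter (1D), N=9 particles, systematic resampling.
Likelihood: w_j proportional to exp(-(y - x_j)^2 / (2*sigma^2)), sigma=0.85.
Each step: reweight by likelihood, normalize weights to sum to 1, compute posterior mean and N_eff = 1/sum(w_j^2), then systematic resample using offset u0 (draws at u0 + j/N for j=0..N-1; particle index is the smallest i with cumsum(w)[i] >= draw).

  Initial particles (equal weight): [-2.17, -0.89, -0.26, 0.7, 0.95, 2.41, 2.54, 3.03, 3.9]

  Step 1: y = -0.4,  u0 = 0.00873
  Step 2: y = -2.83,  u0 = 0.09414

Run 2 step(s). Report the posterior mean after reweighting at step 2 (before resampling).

step 1: w=[0.0428, 0.3171, 0.3693, 0.1621, 0.1061, 0.0016, 0.0009, 0.0001, 0.0000]  mean=-0.2504  Neff=3.6193  idx=[0, 1, 1, 1, 2, 2, 2, 3, 4]
step 2: w=[0.7451, 0.0745, 0.0745, 0.0745, 0.0104, 0.0104, 0.0104, 0.0002, 0.0001]  mean=-1.8236  Neff=1.7479  idx=[0, 0, 0, 0, 0, 0, 1, 2, 5]

post_mean = -1.8236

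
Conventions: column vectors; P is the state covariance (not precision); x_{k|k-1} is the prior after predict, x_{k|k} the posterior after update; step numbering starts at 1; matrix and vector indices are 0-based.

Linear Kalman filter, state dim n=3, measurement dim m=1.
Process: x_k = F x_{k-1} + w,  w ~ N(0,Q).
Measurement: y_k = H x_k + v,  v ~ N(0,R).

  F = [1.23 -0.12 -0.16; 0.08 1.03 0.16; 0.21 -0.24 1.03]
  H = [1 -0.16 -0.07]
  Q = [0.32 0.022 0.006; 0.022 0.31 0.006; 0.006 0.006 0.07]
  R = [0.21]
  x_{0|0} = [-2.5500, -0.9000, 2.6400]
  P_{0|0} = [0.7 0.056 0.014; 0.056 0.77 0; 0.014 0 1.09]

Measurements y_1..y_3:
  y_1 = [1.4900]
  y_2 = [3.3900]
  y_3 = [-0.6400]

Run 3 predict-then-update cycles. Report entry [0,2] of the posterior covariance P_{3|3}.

P_post[0,2] = 0.0263

step 1: x^-=[-3.4509, -0.7086, 2.3997]  P^-=[1.3960 0.0408 0.0287; 0.0408 1.1689 0.0197; 0.0287 0.0197 1.3020]  S=[1.6257]  K=[0.8535; -0.0908; -0.0404]  nu=[4.9955]  x^+=[0.8126, -1.1622, 2.1981]  P^+=[0.2118 0.1668 0.0847; 0.1668 1.1555 0.0138; 0.0847 0.0138 1.2994]
step 2: x^-=[0.7873, -0.7804, 2.7136]  P^-=[0.6084 0.0895 -0.0703; 0.0895 1.6046 -0.0052; -0.0703 -0.0052 1.5374]  S=[0.8481]  K=[0.7063; -0.1968; -0.2088]  nu=[2.6678]  x^+=[2.6715, -1.3053, 2.1565]  P^+=[0.1853 0.2074 0.0548; 0.2074 1.5718 -0.0400; 0.0548 -0.0400 1.5004]
step 3: x^-=[3.0975, -0.7857, 3.0954]  P^-=[0.5771 0.0857 -0.1436; 0.0857 2.0395 -0.1259; -0.1436 -0.1259 1.7831]  S=[0.8379]  K=[0.6844; -0.2766; -0.2963]  nu=[-3.6466]  x^+=[0.6019, 0.2230, 4.1760]  P^+=[0.1847 0.2443 0.0263; 0.2443 1.9754 -0.1946; 0.0263 -0.1946 1.7095]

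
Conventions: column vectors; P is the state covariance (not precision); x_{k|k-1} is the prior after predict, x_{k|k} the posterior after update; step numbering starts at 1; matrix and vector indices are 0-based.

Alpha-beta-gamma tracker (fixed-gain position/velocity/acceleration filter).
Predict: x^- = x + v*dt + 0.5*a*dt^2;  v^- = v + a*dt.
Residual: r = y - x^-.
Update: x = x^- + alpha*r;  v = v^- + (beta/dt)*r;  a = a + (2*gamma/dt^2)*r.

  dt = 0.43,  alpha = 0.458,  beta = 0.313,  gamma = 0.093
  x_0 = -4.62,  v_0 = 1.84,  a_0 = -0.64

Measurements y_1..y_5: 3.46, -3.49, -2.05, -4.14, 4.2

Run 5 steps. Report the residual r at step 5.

resid = 7.9855

step 1: x_pred=-3.8880  r=7.3480  x^+=-0.5226  v^+=6.9134  a^+=6.7517
step 2: x_pred=3.0744  r=-6.5644  x^+=0.0679  v^+=5.0384  a^+=0.1483
step 3: x_pred=2.2481  r=-4.2981  x^+=0.2796  v^+=1.9735  a^+=-4.1754
step 4: x_pred=0.7422  r=-4.8822  x^+=-1.4939  v^+=-3.3757  a^+=-9.0866
step 5: x_pred=-3.7855  r=7.9855  x^+=-0.1281  v^+=-1.4703  a^+=-1.0537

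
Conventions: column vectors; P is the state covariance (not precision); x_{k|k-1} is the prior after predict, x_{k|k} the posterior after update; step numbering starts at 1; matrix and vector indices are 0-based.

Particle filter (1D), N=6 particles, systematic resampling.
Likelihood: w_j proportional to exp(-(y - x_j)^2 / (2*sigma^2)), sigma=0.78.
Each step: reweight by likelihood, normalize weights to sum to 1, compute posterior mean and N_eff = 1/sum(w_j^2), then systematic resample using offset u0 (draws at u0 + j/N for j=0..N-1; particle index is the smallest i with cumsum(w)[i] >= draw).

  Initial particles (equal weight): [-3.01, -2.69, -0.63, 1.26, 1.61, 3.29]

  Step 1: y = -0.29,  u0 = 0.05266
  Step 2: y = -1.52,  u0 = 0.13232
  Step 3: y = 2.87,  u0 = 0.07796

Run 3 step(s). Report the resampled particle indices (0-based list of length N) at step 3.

step 1: w=[0.0021, 0.0079, 0.8187, 0.1250, 0.0463, 0.0000]  mean=-0.3111  Neff=1.4534  idx=[2, 2, 2, 2, 2, 3]
step 2: w=[0.1999, 0.1999, 0.1999, 0.1999, 0.1999, 0.0007]  mean=-0.6287  Neff=5.0067  idx=[0, 1, 2, 3, 3, 4]
step 3: w=[0.1667, 0.1667, 0.1667, 0.1667, 0.1667, 0.1667]  mean=-0.6300  Neff=6.0000  idx=[0, 1, 2, 3, 4, 5]

resampled_idx = [0, 1, 2, 3, 4, 5]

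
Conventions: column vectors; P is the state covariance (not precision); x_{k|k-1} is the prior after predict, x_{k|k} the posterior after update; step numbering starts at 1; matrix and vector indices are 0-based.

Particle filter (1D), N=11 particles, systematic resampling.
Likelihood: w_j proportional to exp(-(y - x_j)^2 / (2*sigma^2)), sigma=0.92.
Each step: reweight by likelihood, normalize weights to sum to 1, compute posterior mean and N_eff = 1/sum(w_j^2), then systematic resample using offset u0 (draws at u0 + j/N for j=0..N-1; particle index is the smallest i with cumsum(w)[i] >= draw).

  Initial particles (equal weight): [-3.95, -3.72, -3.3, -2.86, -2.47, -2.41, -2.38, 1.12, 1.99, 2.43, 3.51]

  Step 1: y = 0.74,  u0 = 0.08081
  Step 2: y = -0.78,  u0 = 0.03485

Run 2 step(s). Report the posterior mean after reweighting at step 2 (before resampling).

step 1: w=[0.0000, 0.0000, 0.0000, 0.0003, 0.0015, 0.0019, 0.0021, 0.6040, 0.2614, 0.1217, 0.0071]  mean=1.5030  Neff=2.2320  idx=[7, 7, 7, 7, 7, 7, 8, 8, 8, 9, 9]
step 2: w=[0.1585, 0.1585, 0.1585, 0.1585, 0.1585, 0.1585, 0.0144, 0.0144, 0.0144, 0.0030, 0.0030]  mean=1.1655  Neff=6.6090  idx=[0, 0, 1, 1, 2, 3, 3, 4, 4, 5, 5]

post_mean = 1.1655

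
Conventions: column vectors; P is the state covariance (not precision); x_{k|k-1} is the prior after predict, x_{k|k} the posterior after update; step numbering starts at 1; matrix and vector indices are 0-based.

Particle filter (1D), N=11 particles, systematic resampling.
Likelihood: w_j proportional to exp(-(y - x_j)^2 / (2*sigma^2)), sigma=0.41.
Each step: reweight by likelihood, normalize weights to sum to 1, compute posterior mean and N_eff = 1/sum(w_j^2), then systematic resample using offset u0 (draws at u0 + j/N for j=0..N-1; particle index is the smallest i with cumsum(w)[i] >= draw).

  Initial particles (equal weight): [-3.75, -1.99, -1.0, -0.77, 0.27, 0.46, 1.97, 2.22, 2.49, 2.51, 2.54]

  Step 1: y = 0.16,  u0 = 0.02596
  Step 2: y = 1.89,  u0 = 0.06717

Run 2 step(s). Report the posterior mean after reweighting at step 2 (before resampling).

step 1: w=[0.0000, 0.0000, 0.0100, 0.0418, 0.5287, 0.4194, 0.0000, 0.0000, 0.0000, 0.0000, 0.0000]  mean=0.2935  Neff=2.1868  idx=[3, 4, 4, 4, 4, 4, 4, 5, 5, 5, 5]
step 2: w=[0.0000, 0.0352, 0.0352, 0.0352, 0.0352, 0.0352, 0.0352, 0.1972, 0.1972, 0.1972, 0.1972]  mean=0.4199  Neff=6.1345  idx=[2, 5, 7, 7, 8, 8, 9, 9, 9, 10, 10]

post_mean = 0.4199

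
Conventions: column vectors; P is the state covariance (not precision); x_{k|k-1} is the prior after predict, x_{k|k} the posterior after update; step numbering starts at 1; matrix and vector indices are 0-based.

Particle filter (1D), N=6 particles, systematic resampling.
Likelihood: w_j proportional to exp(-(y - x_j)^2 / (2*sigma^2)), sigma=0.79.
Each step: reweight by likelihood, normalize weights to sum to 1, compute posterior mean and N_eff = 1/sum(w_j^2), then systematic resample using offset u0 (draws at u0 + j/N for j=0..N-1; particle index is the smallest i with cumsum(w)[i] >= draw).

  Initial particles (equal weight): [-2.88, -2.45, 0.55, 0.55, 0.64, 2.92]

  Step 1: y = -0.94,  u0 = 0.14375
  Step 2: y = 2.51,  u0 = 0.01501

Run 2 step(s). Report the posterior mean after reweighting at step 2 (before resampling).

post_mean = 0.5921

step 1: w=[0.0718, 0.2356, 0.2472, 0.2472, 0.1981, 0.0000]  mean=-0.3852  Neff=4.5011  idx=[1, 2, 2, 3, 4, 4]
step 2: w=[0.0000, 0.1774, 0.1774, 0.1774, 0.2339, 0.2339]  mean=0.5921  Neff=4.9063  idx=[1, 2, 2, 3, 4, 5]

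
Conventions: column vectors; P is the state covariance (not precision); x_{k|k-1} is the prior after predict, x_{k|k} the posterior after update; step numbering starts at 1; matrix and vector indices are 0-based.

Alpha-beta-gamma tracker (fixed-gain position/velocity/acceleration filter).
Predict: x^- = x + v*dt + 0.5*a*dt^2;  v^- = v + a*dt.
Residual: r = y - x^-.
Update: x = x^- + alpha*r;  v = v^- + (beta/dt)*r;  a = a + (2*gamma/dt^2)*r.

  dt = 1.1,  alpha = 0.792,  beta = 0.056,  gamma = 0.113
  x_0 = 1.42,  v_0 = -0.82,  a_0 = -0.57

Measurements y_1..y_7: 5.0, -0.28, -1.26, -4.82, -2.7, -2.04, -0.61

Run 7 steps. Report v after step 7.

v_post = -0.9695

step 1: x_pred=0.1731  r=4.8269  x^+=3.9960  v^+=-1.2013  a^+=0.3315
step 2: x_pred=2.8752  r=-3.1552  x^+=0.3763  v^+=-0.9972  a^+=-0.2578
step 3: x_pred=-0.8766  r=-0.3834  x^+=-1.1803  v^+=-1.3003  a^+=-0.3294
step 4: x_pred=-2.8098  r=-2.0102  x^+=-4.4019  v^+=-1.7649  a^+=-0.7048
step 5: x_pred=-6.7697  r=4.0697  x^+=-3.5465  v^+=-2.3331  a^+=0.0553
step 6: x_pred=-6.0794  r=4.0394  x^+=-2.8802  v^+=-2.0666  a^+=0.8098
step 7: x_pred=-4.6636  r=4.0536  x^+=-1.4531  v^+=-0.9695  a^+=1.5669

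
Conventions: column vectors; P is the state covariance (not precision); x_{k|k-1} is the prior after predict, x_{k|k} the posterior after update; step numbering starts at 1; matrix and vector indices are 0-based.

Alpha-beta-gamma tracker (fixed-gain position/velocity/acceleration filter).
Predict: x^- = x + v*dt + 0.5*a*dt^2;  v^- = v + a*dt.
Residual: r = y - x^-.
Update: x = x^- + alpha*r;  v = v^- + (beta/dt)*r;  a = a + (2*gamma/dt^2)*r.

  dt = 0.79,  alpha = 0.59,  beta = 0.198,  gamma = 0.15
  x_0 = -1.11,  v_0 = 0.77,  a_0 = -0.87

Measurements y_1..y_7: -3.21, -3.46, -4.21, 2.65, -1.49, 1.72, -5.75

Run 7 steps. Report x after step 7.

step 1: x_pred=-0.7732  r=-2.4368  x^+=-2.2109  v^+=-0.5280  a^+=-2.0414
step 2: x_pred=-3.2651  r=-0.1949  x^+=-3.3801  v^+=-2.1896  a^+=-2.1351
step 3: x_pred=-5.7761  r=1.5661  x^+=-4.8521  v^+=-3.4838  a^+=-1.3823
step 4: x_pred=-8.0356  r=10.6856  x^+=-1.7311  v^+=-1.8976  a^+=3.7542
step 5: x_pred=-2.0587  r=0.5687  x^+=-1.7232  v^+=1.2108  a^+=4.0276
step 6: x_pred=0.4902  r=1.2298  x^+=1.2158  v^+=4.7008  a^+=4.6188
step 7: x_pred=6.3707  r=-12.1207  x^+=-0.7805  v^+=5.3118  a^+=-1.2076

x_post = -0.7805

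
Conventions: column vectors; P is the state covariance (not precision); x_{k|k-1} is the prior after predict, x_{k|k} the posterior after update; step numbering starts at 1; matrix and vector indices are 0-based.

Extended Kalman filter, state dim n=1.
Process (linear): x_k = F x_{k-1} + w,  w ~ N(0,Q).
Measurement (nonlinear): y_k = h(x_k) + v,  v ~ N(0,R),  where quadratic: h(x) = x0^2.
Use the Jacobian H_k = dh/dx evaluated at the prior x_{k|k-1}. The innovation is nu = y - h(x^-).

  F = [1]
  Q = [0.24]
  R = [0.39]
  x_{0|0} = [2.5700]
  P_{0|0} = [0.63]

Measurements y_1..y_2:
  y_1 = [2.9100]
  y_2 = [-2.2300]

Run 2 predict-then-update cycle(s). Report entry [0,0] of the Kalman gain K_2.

step 1: x^-=[2.5700]  P^-=[0.8700]  H_jac=[5.1400]  S=[23.3751]  K=[0.1913]  nu=[-3.6949]  x^+=[1.8631]  P^+=[0.0145]
step 2: x^-=[1.8631]  P^-=[0.2545]  H_jac=[3.7263]  S=[3.9240]  K=[0.2417]  nu=[-5.7013]  x^+=[0.4852]  P^+=[0.0253]

K[0,0] = 0.2417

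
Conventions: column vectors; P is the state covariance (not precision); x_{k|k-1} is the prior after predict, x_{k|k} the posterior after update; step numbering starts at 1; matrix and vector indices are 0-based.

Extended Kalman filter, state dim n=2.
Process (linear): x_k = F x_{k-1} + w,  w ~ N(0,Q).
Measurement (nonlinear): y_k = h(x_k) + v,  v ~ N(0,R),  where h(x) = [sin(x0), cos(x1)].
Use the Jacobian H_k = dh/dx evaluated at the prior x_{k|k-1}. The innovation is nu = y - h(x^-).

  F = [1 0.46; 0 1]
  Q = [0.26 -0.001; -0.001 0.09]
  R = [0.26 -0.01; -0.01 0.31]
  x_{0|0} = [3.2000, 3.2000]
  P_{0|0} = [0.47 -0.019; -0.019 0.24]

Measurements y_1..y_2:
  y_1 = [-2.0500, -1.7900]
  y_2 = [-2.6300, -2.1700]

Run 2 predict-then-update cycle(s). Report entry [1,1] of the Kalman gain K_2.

step 1: x^-=[4.6720, 3.2000]  P^-=[0.7633 0.0904; 0.0904 0.3300]  H_jac=[-0.0404 0.0000; 0.0000 0.0584]  S=[0.2612 -0.0102; -0.0102 0.3111]  K=[-0.1175 0.0131; -0.0116 0.0615]  nu=[-1.0508, -0.7917]  x^+=[4.7851, 3.1634]  P^+=[0.7596 0.0897; 0.0897 0.3288]
step 2: x^-=[6.2402, 3.1634]  P^-=[1.1717 0.2400; 0.2400 0.4188]  H_jac=[0.9991 0.0000; 0.0000 0.0218]  S=[1.4296 -0.0048; -0.0048 0.3102]  K=[0.8190 0.0295; 0.1678 0.0321]  nu=[-2.5871, -1.1702]  x^+=[4.0870, 2.6918]  P^+=[0.2128 0.0433; 0.0433 0.3783]

K[1,1] = 0.0321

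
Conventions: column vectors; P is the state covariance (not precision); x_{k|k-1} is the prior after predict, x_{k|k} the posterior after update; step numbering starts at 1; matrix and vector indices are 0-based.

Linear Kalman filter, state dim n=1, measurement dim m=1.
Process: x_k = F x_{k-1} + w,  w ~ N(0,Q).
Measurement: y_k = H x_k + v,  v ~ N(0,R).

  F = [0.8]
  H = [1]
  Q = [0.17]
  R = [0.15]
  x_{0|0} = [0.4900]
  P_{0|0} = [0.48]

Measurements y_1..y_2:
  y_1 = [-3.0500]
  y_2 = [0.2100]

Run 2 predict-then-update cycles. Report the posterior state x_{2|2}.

step 1: x^-=[0.3920]  P^-=[0.4772]  S=[0.6272]  K=[0.7608]  nu=[-3.4420]  x^+=[-2.2268]  P^+=[0.1141]
step 2: x^-=[-1.7815]  P^-=[0.2430]  S=[0.3930]  K=[0.6184]  nu=[1.9915]  x^+=[-0.5500]  P^+=[0.0928]

x_post = [-0.5500]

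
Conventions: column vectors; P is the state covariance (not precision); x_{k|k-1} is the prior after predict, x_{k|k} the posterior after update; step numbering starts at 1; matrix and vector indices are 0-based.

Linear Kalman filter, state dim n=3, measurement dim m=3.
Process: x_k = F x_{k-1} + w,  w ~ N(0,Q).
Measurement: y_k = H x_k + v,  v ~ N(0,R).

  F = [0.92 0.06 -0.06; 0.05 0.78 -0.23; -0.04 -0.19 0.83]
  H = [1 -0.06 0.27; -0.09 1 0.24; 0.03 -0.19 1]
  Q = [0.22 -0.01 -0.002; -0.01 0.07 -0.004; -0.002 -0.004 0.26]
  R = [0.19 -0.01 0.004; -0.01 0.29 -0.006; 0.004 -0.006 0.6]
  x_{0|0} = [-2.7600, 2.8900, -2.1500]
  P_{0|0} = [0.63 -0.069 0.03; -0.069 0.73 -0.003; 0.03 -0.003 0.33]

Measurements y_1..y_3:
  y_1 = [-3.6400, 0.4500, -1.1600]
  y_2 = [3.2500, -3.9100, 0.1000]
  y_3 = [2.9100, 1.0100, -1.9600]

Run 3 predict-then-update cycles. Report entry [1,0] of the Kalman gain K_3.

K[1,0] = 0.0318

step 1: x^-=[-2.2368, 2.6107, -2.2232]  P^-=[0.7461 0.0017 -0.0149; 0.0017 0.5282 -0.1742; -0.0149 -0.1742 0.5126]  S=[0.9728 -0.1216 0.1748; -0.1216 0.7705 -0.1503; 0.1748 -0.1503 1.1976]  K=[0.7836 0.0133 -0.1068; 0.0246 0.6043 -0.1570; 0.0608 0.0328 0.4505]  nu=[-0.6463, -1.8284, 1.6263]  x^+=[-2.9412, 1.2345, -1.5898]  P^+=[0.1664 0.0263 -0.0610; 0.0263 0.1931 -0.0618; -0.0610 -0.0618 0.2604]
step 2: x^-=[-2.5365, 1.1815, -1.4364]  P^-=[0.3725 0.0461 -0.0785; 0.0461 0.2273 -0.1295; -0.0785 -0.1295 0.4706]  S=[0.5540 -0.0304 0.0713; -0.0304 0.4804 -0.0522; 0.0713 -0.0522 1.1231]  K=[0.6440 0.0159 -0.1079; 0.0342 0.3872 -0.1367; 0.0472 0.0307 0.4373]  nu=[6.2452, -4.9751, 1.8370]  x^+=[1.2082, -0.7821, -0.4912]  P^+=[0.1399 0.0262 -0.0615; 0.0262 0.1296 -0.0604; -0.0615 -0.0604 0.2527]
step 3: x^-=[1.0941, -0.4367, -0.3075]  P^-=[0.3499 0.0417 -0.0766; 0.0417 0.1877 -0.1176; -0.0766 -0.1176 0.4625]  S=[0.5318 -0.0275 0.0694; -0.0275 0.4465 -0.0356; 0.0694 -0.0356 1.1093]  K=[0.6289 0.0119 -0.1057; 0.0318 0.3405 -0.1282; 0.0495 0.0381 0.4332]  nu=[1.8727, 1.6189, -1.7683]  x^+=[2.4780, 0.4007, -0.9191]  P^+=[0.1367 0.0246 -0.0604; 0.0246 0.1152 -0.0577; -0.0604 -0.0577 0.2507]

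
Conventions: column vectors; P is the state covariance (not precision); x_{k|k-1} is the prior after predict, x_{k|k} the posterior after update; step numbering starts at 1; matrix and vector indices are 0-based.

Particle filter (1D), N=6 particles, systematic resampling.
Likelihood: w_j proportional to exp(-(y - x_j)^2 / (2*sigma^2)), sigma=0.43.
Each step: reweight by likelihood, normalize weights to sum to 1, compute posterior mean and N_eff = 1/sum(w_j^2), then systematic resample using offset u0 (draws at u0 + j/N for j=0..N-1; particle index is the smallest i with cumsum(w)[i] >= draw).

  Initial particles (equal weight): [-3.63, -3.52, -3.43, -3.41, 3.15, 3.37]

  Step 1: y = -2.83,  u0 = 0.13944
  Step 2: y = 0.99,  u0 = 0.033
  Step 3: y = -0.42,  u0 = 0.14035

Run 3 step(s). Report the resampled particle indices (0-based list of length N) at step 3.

resampled_idx = [1, 2, 3, 4, 5, 5]

step 1: w=[0.1436, 0.2237, 0.3062, 0.3264, 0.0000, 0.0000]  mean=-3.4723  Neff=3.6899  idx=[0, 1, 2, 2, 3, 3]
step 2: w=[0.0014, 0.0213, 0.1871, 0.1871, 0.3015, 0.3015]  mean=-3.4201  Neff=3.9633  idx=[2, 2, 3, 4, 5, 5]
step 3: w=[0.1399, 0.1399, 0.1399, 0.1935, 0.1935, 0.1935]  mean=-3.4184  Neff=5.8487  idx=[1, 2, 3, 4, 5, 5]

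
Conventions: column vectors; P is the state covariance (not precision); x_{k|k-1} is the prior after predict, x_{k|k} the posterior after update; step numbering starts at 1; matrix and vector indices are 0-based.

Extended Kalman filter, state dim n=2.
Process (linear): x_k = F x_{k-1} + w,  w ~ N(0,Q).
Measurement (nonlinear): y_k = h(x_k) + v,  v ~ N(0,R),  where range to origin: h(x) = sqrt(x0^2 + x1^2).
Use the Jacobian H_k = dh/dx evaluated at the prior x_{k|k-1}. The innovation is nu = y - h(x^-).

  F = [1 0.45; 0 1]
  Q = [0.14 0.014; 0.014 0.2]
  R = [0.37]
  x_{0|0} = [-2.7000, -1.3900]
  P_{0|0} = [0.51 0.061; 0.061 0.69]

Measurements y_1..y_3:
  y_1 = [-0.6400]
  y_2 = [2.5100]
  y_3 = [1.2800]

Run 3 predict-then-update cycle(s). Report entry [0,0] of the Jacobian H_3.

H_jac[0,0] = 0.0607

step 1: x^-=[-3.3255, -1.3900]  P^-=[0.8446 0.3855; 0.3855 0.8900]  H_jac=[-0.9226 -0.3856]  S=[1.4957]  K=[-0.6204; -0.4673]  nu=[-4.2443]  x^+=[-0.6923, 0.5933]  P^+=[0.2689 -0.0481; -0.0481 0.5634]
step 2: x^-=[-0.4253, 0.5933]  P^-=[0.4797 0.2194; 0.2194 0.7634]  H_jac=[-0.5826 0.8127]  S=[0.8293]  K=[-0.1220; 0.5940]  nu=[1.7800]  x^+=[-0.6424, 1.6506]  P^+=[0.4674 0.2795; 0.2795 0.4708]
step 3: x^-=[0.1003, 1.6506]  P^-=[0.9543 0.5054; 0.5054 0.6708]  H_jac=[0.0607 0.9982]  S=[1.1031]  K=[0.5098; 0.6348]  nu=[-0.3737]  x^+=[-0.0902, 1.4134]  P^+=[0.6676 0.1484; 0.1484 0.2263]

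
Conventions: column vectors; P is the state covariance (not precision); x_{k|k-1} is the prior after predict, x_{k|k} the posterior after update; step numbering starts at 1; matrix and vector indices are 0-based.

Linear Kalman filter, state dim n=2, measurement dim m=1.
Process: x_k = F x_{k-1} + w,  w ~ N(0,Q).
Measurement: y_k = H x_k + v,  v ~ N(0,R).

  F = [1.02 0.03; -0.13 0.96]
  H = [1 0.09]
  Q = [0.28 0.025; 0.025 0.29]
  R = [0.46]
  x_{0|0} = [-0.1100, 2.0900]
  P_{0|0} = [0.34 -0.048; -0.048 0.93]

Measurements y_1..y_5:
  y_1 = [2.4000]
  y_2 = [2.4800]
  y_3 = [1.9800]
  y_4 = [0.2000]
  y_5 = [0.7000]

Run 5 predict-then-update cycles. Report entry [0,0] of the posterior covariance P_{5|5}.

P_post[0,0] = 0.2562

step 1: x^-=[-0.0495, 2.0207]  P^-=[0.6316 -0.0401; -0.0401 1.1648]  S=[1.0938]  K=[0.5741; 0.0592]  nu=[2.2676]  x^+=[1.2524, 2.1549]  P^+=[0.2711 -0.0773; -0.0773 1.1610]
step 2: x^-=[1.3421, 1.9059]  P^-=[0.5583 -0.0529; -0.0529 1.3838]  S=[1.0200]  K=[0.5427; 0.0703]  nu=[0.9663]  x^+=[1.8666, 1.9738]  P^+=[0.2579 -0.0918; -0.0918 1.3788]
step 3: x^-=[1.9631, 1.6522]  P^-=[0.5439 -0.0590; -0.0590 1.5880]  S=[1.0062]  K=[0.5353; 0.0834]  nu=[-0.1318]  x^+=[1.8926, 1.6412]  P^+=[0.2556 -0.1039; -0.1039 1.5810]
step 4: x^-=[1.9796, 1.3295]  P^-=[0.5410 -0.0647; -0.0647 1.7773]  S=[1.0037]  K=[0.5332; 0.0949]  nu=[-1.8993]  x^+=[0.9670, 1.1493]  P^+=[0.2557 -0.1155; -0.1155 1.7682]
step 5: x^-=[1.0208, 0.9776]  P^-=[0.5405 -0.0706; -0.0706 1.9528]  S=[1.0036]  K=[0.5322; 0.1048]  nu=[-0.4088]  x^+=[0.8032, 0.9348]  P^+=[0.2562 -0.1266; -0.1266 1.9417]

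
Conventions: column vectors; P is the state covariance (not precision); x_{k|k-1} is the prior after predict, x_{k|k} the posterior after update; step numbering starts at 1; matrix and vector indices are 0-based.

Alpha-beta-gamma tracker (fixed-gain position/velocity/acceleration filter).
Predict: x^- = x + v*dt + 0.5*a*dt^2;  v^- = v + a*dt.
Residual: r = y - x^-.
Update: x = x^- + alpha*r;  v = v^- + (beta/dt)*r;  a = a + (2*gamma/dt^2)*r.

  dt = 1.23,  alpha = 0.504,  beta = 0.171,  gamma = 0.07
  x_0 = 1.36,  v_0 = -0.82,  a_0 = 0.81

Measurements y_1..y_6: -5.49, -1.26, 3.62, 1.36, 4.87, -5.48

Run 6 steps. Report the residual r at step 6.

resid = -14.5759

step 1: x_pred=0.9641  r=-6.4541  x^+=-2.2888  v^+=-0.7210  a^+=0.2128
step 2: x_pred=-3.0146  r=1.7546  x^+=-2.1303  v^+=-0.2154  a^+=0.3751
step 3: x_pred=-2.1114  r=5.7314  x^+=0.7772  v^+=1.0428  a^+=0.9055
step 4: x_pred=2.7449  r=-1.3849  x^+=2.0469  v^+=1.9641  a^+=0.7773
step 5: x_pred=5.0507  r=-0.1807  x^+=4.9596  v^+=2.8951  a^+=0.7606
step 6: x_pred=9.0959  r=-14.5759  x^+=1.7497  v^+=1.8042  a^+=-0.5882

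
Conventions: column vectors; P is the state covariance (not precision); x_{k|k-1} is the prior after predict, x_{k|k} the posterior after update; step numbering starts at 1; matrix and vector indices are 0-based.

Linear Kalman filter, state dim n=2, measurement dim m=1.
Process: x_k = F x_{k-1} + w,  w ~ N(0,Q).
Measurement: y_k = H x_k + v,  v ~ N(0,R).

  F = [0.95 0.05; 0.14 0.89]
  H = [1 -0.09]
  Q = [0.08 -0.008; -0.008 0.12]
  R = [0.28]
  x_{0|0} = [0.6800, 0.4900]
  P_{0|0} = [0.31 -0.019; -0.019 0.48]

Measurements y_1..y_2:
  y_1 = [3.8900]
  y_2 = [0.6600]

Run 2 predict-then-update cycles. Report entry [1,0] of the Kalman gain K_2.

K[1,0] = 0.0475

step 1: x^-=[0.6705, 0.5313]  P^-=[0.3592 0.0384; 0.0384 0.5015]  S=[0.6363]  K=[0.5590; -0.0106]  nu=[3.2673]  x^+=[2.4970, 0.4967]  P^+=[0.1603 0.0422; 0.0422 0.5015]
step 2: x^-=[2.3970, 0.7916]  P^-=[0.2299 0.0716; 0.0716 0.5309]  S=[0.5014]  K=[0.4458; 0.0475]  nu=[-1.6657]  x^+=[1.6544, 0.7125]  P^+=[0.1303 0.0610; 0.0610 0.5297]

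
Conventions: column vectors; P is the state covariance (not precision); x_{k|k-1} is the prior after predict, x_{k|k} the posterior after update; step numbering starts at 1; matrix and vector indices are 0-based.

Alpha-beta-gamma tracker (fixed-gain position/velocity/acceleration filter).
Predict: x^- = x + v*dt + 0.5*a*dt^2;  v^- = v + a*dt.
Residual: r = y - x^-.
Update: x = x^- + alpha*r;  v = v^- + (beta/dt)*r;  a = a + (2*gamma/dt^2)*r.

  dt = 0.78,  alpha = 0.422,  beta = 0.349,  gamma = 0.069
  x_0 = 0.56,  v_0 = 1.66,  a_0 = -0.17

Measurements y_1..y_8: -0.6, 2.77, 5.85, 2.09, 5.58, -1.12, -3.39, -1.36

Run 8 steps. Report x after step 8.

x_post = -3.9719

step 1: x_pred=1.8031  r=-2.4031  x^+=0.7890  v^+=0.4522  a^+=-0.7151
step 2: x_pred=0.9242  r=1.8458  x^+=1.7031  v^+=0.7203  a^+=-0.2964
step 3: x_pred=2.1748  r=3.6752  x^+=3.7257  v^+=2.1335  a^+=0.5372
step 4: x_pred=5.5533  r=-3.4633  x^+=4.0918  v^+=1.0030  a^+=-0.2483
step 5: x_pred=4.7986  r=0.7814  x^+=5.1283  v^+=1.1589  a^+=-0.0711
step 6: x_pred=6.0107  r=-7.1307  x^+=3.0015  v^+=-2.0870  a^+=-1.6885
step 7: x_pred=0.8600  r=-4.2500  x^+=-0.9335  v^+=-5.3057  a^+=-2.6525
step 8: x_pred=-5.8788  r=4.5188  x^+=-3.9719  v^+=-5.3527  a^+=-1.6275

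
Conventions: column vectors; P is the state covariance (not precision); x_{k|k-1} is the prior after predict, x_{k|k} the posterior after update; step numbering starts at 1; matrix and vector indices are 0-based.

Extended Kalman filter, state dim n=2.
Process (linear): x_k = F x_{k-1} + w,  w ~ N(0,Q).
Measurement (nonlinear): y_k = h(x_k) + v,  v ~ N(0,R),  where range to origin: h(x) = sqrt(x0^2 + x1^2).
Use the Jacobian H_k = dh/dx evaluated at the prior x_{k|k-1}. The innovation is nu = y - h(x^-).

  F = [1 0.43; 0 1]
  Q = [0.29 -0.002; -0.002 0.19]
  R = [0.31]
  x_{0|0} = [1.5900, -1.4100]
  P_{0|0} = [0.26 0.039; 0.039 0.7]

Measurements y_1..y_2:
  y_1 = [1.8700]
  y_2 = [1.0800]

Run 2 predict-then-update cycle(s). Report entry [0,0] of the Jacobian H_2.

step 1: x^-=[0.9837, -1.4100]  P^-=[0.7130 0.3380; 0.3380 0.8900]  H_jac=[0.5722 -0.8201]  S=[0.8248]  K=[0.1585; -0.6505]  nu=[0.1508]  x^+=[1.0076, -1.5081]  P^+=[0.6922 0.4230; 0.4230 0.5410]
step 2: x^-=[0.3591, -1.5081]  P^-=[1.4461 0.6537; 0.6537 0.7310]  H_jac=[0.2317 -0.9728]  S=[0.7848]  K=[-0.3834; -0.7132]  nu=[-0.4702]  x^+=[0.5394, -1.1727]  P^+=[1.3307 0.4391; 0.4391 0.3318]

H_jac[0,0] = 0.2317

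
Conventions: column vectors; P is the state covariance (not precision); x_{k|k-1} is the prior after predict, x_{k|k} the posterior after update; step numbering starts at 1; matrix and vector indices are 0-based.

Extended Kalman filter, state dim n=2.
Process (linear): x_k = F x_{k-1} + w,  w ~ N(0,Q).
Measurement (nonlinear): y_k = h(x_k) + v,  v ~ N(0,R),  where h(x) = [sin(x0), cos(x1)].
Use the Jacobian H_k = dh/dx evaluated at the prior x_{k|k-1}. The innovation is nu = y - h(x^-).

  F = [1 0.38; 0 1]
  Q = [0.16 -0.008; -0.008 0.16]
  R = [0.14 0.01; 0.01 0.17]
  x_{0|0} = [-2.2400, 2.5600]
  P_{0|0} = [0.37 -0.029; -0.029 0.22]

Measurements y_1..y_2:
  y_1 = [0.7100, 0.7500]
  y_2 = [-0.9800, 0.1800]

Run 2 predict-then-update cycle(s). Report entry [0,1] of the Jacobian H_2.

step 1: x^-=[-1.2672, 2.5600]  P^-=[0.5397 0.0466; 0.0466 0.3800]  H_jac=[0.2990 0.0000; 0.0000 -0.5494]  S=[0.1882 0.0023; 0.0023 0.2847]  K=[0.8584 -0.0970; 0.0832 -0.7340]  nu=[1.6643, 1.5856]  x^+=[0.0076, 1.5346]  P^+=[0.3987 0.0144; 0.0144 0.2256]
step 2: x^-=[0.5907, 1.5346]  P^-=[0.6023 0.0921; 0.0921 0.3856]  H_jac=[0.8305 0.0000; 0.0000 -0.9993]  S=[0.5554 -0.0665; -0.0665 0.5551]  K=[0.8935 -0.0589; 0.0555 -0.6876]  nu=[-1.5370, 0.1438]  x^+=[-0.7910, 1.3504]  P^+=[0.1499 0.0011; 0.0011 0.1164]

H_jac[0,1] = 0.0000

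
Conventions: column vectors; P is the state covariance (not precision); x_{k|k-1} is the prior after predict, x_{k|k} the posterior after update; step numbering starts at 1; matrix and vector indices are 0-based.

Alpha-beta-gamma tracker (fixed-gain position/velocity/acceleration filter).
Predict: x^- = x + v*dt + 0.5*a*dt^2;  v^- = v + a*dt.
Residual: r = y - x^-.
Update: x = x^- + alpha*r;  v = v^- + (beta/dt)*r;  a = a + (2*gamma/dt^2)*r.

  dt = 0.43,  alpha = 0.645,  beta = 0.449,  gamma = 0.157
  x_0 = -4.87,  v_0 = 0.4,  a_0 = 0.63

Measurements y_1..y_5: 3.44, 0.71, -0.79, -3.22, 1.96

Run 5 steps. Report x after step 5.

x_post = -0.6349

step 1: x_pred=-4.6398  r=8.0798  x^+=0.5717  v^+=9.1077  a^+=14.3512
step 2: x_pred=5.8147  r=-5.1047  x^+=2.5222  v^+=9.9484  a^+=5.6822
step 3: x_pred=7.3253  r=-8.1153  x^+=2.0909  v^+=3.9178  a^+=-8.0993
step 4: x_pred=3.0268  r=-6.2468  x^+=-1.0024  v^+=-6.0877  a^+=-18.7078
step 5: x_pred=-5.3496  r=7.3096  x^+=-0.6349  v^+=-6.4994  a^+=-6.2944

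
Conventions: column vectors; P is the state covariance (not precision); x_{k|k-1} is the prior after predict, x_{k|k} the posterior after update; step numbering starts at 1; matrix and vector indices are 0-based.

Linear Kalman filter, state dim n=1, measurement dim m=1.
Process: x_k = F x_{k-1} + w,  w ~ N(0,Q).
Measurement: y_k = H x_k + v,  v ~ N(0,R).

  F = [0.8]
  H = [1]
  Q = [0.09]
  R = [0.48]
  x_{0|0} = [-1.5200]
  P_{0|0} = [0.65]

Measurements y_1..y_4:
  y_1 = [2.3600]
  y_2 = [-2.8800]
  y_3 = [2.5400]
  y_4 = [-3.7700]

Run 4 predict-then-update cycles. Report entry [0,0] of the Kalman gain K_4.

step 1: x^-=[-1.2160]  P^-=[0.5060]  S=[0.9860]  K=[0.5132]  nu=[3.5760]  x^+=[0.6191]  P^+=[0.2463]
step 2: x^-=[0.4953]  P^-=[0.2477]  S=[0.7277]  K=[0.3403]  nu=[-3.3753]  x^+=[-0.6534]  P^+=[0.1634]
step 3: x^-=[-0.5228]  P^-=[0.1946]  S=[0.6746]  K=[0.2884]  nu=[3.0628]  x^+=[0.3606]  P^+=[0.1384]
step 4: x^-=[0.2885]  P^-=[0.1786]  S=[0.6586]  K=[0.2712]  nu=[-4.0585]  x^+=[-0.8121]  P^+=[0.1302]

K[0,0] = 0.2712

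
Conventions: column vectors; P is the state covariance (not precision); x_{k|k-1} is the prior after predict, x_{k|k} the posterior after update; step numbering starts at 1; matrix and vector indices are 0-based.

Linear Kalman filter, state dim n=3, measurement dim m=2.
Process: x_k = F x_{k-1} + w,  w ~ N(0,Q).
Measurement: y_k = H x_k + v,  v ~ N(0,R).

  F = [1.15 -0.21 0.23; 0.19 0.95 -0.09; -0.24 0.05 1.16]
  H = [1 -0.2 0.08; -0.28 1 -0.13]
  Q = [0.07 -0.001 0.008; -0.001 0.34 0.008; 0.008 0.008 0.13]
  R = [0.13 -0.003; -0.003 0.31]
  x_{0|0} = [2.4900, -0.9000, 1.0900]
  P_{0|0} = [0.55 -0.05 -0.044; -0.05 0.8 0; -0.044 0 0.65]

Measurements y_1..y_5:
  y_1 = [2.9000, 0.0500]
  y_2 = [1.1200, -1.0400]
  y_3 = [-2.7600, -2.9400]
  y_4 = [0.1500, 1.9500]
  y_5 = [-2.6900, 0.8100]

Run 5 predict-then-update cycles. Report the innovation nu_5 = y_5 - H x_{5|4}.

innov = [-0.7787, -0.6115]

step 1: x^-=[3.3032, -0.4800, 0.6218]  P^-=[0.8679 -0.1039 -0.0404; -0.1039 1.0706 -0.0467; -0.0404 -0.0467 1.0640]  S=[1.0841 -0.5797; -0.5797 1.5340]  K=[0.8743 0.1077; 0.1111 0.7628; -0.0134 -0.1183]  nu=[-0.5489, 1.5357]  x^+=[2.9886, 0.6305, 0.4475]  P^+=[0.1305 0.0583 -0.0690; 0.0583 0.2629 0.0798; -0.0690 0.0798 1.0442]
step 2: x^-=[3.4074, 1.1265, -0.1666]  P^-=[0.2371 0.0379 0.1474; 0.0379 0.6002 -0.0363; 0.1474 -0.0363 1.5895]  S=[0.4108 -0.1922; -0.1922 0.9545]  K=[0.6226 0.0755; 0.0931 0.6413; 0.6035 -0.1763]  nu=[-2.0488, -1.2341]  x^+=[2.0386, 0.1443, -1.1856]  P^+=[0.0904 0.0460 -0.0066; 0.0460 0.2270 0.1197; -0.0066 0.1197 1.3693]
step 3: x^-=[2.0414, 0.6311, -1.8573]  P^-=[0.2348 0.0224 0.3147; 0.0224 0.5556 -0.0086; 0.3147 -0.0086 1.9948]  S=[0.4414 -0.2258; -0.2258 0.9303]  K=[0.6079 0.0570; 0.1143 0.6194; 1.0077 -0.1381]  nu=[-4.5266, -3.2410]  x^+=[-0.8949, -1.8938, -5.9712]  P^+=[0.0843 0.0454 0.0456; 0.0454 0.2249 0.1575; 0.0456 0.1575 1.4660]
step 4: x^-=[-2.0048, -1.4317, -6.8065]  P^-=[0.2559 0.0246 0.4002; 0.0246 0.5457 0.0358; 0.4002 0.0358 2.0999]  S=[0.4742 -0.2368; -0.2368 0.9173]  K=[0.6232 0.0529; 0.1362 0.6175; 1.1399 -0.0864]  nu=[2.4130, 1.9355]  x^+=[-0.3985, 0.0921, -4.2233]  P^+=[0.0848 0.0473 0.0690; 0.0473 0.2270 0.1750; 0.0690 0.1750 1.4302]
step 5: x^-=[-1.4490, 0.3919, -4.7988]  P^-=[0.2646 0.0298 0.4165; 0.0298 0.5443 0.0641; 0.4165 0.0641 2.0406]  S=[0.4821 -0.2324; -0.2324 0.9065]  K=[0.6312 0.0532; 0.1451 0.6192; 1.1490 -0.0560]  nu=[-0.7787, -0.6115]  x^+=[-1.9731, -0.0998, -5.6593]  P^+=[0.0855 0.0484 0.0756; 0.0484 0.2283 0.1786; 0.0756 0.1786 1.3714]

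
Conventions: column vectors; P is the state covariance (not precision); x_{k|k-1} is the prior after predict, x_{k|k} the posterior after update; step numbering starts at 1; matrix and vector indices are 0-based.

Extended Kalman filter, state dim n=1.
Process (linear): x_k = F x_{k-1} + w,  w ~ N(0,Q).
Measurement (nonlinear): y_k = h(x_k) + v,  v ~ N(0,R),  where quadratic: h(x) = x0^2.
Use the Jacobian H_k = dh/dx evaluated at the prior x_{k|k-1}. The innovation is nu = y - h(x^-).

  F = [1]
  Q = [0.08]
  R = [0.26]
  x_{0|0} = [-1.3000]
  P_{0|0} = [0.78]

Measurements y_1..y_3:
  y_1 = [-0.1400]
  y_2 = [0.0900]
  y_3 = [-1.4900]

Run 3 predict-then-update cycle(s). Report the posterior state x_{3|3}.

step 1: x^-=[-1.3000]  P^-=[0.8600]  H_jac=[-2.6000]  S=[6.0736]  K=[-0.3682]  nu=[-1.8300]  x^+=[-0.6263]  P^+=[0.0368]
step 2: x^-=[-0.6263]  P^-=[0.1168]  H_jac=[-1.2526]  S=[0.4433]  K=[-0.3301]  nu=[-0.3022]  x^+=[-0.5265]  P^+=[0.0685]
step 3: x^-=[-0.5265]  P^-=[0.1485]  H_jac=[-1.0530]  S=[0.4247]  K=[-0.3683]  nu=[-1.7672]  x^+=[0.1243]  P^+=[0.0909]

x_post = [0.1243]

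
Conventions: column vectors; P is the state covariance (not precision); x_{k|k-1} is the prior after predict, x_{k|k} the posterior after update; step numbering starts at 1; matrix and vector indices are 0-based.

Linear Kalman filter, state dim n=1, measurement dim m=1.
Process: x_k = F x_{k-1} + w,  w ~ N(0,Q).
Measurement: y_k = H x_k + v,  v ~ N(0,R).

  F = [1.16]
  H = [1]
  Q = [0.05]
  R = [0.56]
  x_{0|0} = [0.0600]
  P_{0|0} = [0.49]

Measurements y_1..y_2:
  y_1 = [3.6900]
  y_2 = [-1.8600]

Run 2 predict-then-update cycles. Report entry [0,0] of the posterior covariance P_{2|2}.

P_post[0,0] = 0.2559

step 1: x^-=[0.0696]  P^-=[0.7093]  S=[1.2693]  K=[0.5588]  nu=[3.6204]  x^+=[2.0928]  P^+=[0.3129]
step 2: x^-=[2.4276]  P^-=[0.4711]  S=[1.0311]  K=[0.4569]  nu=[-4.2876]  x^+=[0.4687]  P^+=[0.2559]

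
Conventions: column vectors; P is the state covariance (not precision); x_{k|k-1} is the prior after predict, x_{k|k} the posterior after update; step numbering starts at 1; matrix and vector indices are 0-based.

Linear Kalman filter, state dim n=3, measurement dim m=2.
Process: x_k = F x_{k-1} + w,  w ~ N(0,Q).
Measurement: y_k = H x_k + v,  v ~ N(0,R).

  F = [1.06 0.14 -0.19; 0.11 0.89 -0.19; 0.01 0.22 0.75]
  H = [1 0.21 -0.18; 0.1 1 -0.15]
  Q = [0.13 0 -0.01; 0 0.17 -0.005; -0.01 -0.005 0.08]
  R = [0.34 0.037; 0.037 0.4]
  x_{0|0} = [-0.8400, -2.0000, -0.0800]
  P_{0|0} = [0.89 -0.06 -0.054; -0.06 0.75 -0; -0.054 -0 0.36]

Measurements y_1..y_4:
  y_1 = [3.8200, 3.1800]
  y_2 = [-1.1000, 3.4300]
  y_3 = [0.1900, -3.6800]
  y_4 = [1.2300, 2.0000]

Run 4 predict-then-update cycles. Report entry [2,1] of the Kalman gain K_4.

K[2,1] = -0.0073

step 1: x^-=[-1.1552, -1.8572, -0.5084]  P^-=[1.1616 0.1647 -0.0857; 0.1647 0.7783 0.0852; -0.0857 0.0852 0.3178]  S=[1.6398 0.4897; 0.4897 1.2071]  K=[0.7581 -0.0642; -0.0031 0.6491; -0.0949 0.0625]  nu=[5.2737, 5.0765]  x^+=[2.5165, 1.4218, -0.6916]  P^+=[0.2620 -0.0222 0.0109; -0.0222 0.2717 0.0660; 0.0109 0.0660 0.3041]
step 2: x^-=[2.9980, 1.6736, -0.1807]  P^-=[0.4262 0.0387 -0.0346; 0.0387 0.3722 0.0466; -0.0346 0.0466 0.2861]  S=[0.8171 0.2010; 0.2010 0.7777]  K=[0.5466 -0.0300; 0.0171 0.4702; -0.0998 0.0261]  nu=[-4.4820, 1.4295]  x^+=[0.5055, 2.2688, 0.3037]  P^+=[0.1880 -0.0095 0.0071; -0.0095 0.1968 0.0478; 0.0071 0.0478 0.2785]
step 3: x^-=[0.7957, 2.0172, 0.7320]  P^-=[0.3469 0.0364 -0.0352; 0.0364 0.3199 0.0242; -0.0352 0.0242 0.2620]  S=[0.7356 0.1839; 0.1839 0.7303]  K=[0.4956 -0.0202; 0.0271 0.4312; -0.1053 0.0011]  nu=[-0.8976, -5.6669]  x^+=[0.4653, -0.4508, 0.8205]  P^+=[0.1696 -0.0063 0.0027; -0.0063 0.1793 0.0343; 0.0027 0.0343 0.2539]
step 4: x^-=[0.2743, -0.5059, 0.5209]  P^-=[0.3284 0.0379 -0.0360; 0.0379 0.3103 0.0156; -0.0360 0.0156 0.2429]  S=[0.7177 0.1830; 0.1830 0.7230]  K=[0.4820 -0.0167; 0.0318 0.4231; -0.1046 -0.0073]  nu=[1.1557, 2.5566]  x^+=[0.7887, 0.6125, 0.3813]  P^+=[0.1644 -0.0052 0.0004; -0.0052 0.1752 0.0284; 0.0004 0.0284 0.2347]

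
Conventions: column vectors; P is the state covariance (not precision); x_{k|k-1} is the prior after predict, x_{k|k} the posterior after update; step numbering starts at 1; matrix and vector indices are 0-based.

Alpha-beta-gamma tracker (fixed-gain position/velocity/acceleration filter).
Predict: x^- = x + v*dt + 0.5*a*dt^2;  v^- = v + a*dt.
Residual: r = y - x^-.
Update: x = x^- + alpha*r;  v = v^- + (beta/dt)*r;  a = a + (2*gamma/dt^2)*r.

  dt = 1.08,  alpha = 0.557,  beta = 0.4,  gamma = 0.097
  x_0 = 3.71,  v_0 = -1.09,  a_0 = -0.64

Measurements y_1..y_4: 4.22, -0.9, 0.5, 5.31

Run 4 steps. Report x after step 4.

x_post = 1.4858

step 1: x_pred=2.1596  r=2.0604  x^+=3.3072  v^+=-1.0181  a^+=-0.2973
step 2: x_pred=2.0343  r=-2.9343  x^+=0.3999  v^+=-2.4259  a^+=-0.7853
step 3: x_pred=-2.6781  r=3.1781  x^+=-0.9079  v^+=-2.0970  a^+=-0.2567
step 4: x_pred=-3.3224  r=8.6324  x^+=1.4858  v^+=0.8229  a^+=1.1790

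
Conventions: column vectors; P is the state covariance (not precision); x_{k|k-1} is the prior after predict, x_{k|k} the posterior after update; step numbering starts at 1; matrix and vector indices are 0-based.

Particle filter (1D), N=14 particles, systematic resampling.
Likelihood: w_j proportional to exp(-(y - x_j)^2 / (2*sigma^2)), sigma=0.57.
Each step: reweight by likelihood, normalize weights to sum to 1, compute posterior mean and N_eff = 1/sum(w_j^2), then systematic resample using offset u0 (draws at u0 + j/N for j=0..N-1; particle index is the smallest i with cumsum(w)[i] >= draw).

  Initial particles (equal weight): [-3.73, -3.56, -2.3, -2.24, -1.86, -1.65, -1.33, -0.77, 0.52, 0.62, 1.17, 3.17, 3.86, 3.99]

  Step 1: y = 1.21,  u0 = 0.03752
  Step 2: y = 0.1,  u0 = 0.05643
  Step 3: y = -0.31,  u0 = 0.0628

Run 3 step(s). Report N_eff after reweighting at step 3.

N_eff = 11.4430

step 1: w=[0.0000, 0.0000, 0.0000, 0.0000, 0.0000, 0.0000, 0.0000, 0.0012, 0.2323, 0.2829, 0.4822, 0.0013, 0.0000, 0.0000]  mean=0.8637  Neff=2.7279  idx=[8, 8, 8, 9, 9, 9, 9, 10, 10, 10, 10, 10, 10, 10]
step 2: w=[0.1244, 0.1244, 0.1244, 0.1077, 0.1077, 0.1077, 0.1077, 0.0280, 0.0280, 0.0280, 0.0280, 0.0280, 0.0280, 0.0280]  mean=0.6906  Neff=10.1746  idx=[0, 1, 1, 2, 2, 3, 4, 4, 5, 6, 6, 8, 10, 13]
step 3: w=[0.1013, 0.1013, 0.1013, 0.1013, 0.1013, 0.0772, 0.0772, 0.0772, 0.0772, 0.0772, 0.0772, 0.0100, 0.0100, 0.0100]  mean=0.5859  Neff=11.4430  idx=[0, 1, 2, 2, 3, 4, 4, 5, 6, 7, 8, 9, 10, 13]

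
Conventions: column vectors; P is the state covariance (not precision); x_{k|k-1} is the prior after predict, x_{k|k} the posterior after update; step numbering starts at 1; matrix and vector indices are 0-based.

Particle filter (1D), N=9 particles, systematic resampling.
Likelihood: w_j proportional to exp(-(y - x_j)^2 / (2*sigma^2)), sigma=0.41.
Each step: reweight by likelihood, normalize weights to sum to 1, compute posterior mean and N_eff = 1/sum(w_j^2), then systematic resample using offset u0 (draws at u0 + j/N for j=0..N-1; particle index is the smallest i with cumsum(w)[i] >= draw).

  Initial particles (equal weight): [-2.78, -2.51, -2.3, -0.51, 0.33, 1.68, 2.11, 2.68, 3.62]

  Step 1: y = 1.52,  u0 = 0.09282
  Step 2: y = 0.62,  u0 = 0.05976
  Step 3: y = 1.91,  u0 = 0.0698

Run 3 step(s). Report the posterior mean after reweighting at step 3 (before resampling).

step 1: w=[0.0000, 0.0000, 0.0000, 0.0000, 0.0113, 0.7048, 0.2701, 0.0139, 0.0000]  mean=1.7948  Neff=1.7545  idx=[5, 5, 5, 5, 5, 5, 6, 6, 6]
step 2: w=[0.1635, 0.1635, 0.1635, 0.1635, 0.1635, 0.1635, 0.0063, 0.0063, 0.0063]  mean=1.6881  Neff=6.2276  idx=[0, 1, 1, 2, 3, 3, 4, 5, 5]
step 3: w=[0.1111, 0.1111, 0.1111, 0.1111, 0.1111, 0.1111, 0.1111, 0.1111, 0.1111]  mean=1.6800  Neff=9.0000  idx=[0, 1, 2, 3, 4, 5, 6, 7, 8]

post_mean = 1.6800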